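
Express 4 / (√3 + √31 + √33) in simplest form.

(-24*√341 + 4*√33 + 20*√31 + 244*√3)/371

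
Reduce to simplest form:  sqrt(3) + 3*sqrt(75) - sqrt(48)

12*sqrt(3)

sqrt(3) = sqrt(3); 3*sqrt(75) = 15*sqrt(3); sqrt(48) = 4*sqrt(3)
Combine: (1 + 15 - 4)·sqrt(3) = 12*sqrt(3)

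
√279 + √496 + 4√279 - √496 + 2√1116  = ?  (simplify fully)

√279 = 3*√31; √496 = 4*√31; 4√279 = 12*√31; √496 = 4*√31; 2√1116 = 12*√31
Combine: (3 + 4 + 12 - 4 + 12)·√31 = 27*√31

27*√31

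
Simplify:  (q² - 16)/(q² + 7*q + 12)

(q - 4)/(q + 3)

Factor: q² - 16 = (q + 4)·(q - 4);  q² + 7*q + 12 = (q + 3)·(q + 4)
Cancel the common factor (q + 4).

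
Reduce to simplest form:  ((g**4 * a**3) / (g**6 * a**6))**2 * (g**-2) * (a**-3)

1/(a**9*g**6)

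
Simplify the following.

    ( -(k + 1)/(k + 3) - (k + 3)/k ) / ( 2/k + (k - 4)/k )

(-2*k**2 - 7*k - 9)/(k**2 + k - 6)

Numerator: -(k + 1)/(k + 3) - (k + 3)/k = (-2*k**2 - 7*k - 9)/(k**2 + 3*k)
Denominator: 2/k + (k - 4)/k = (k - 2)/k
Divide: ((-2*k**2 - 7*k - 9)/(k**2 + 3*k)) · (k/(k - 2)) = (-2*k**2 - 7*k - 9)/(k**2 + k - 6)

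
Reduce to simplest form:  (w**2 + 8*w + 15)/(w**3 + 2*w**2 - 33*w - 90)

Factor: w**2 + 8*w + 15 = (w + 5)*(w + 3);  w**3 + 2*w**2 - 33*w - 90 = (w - 6)*(w + 5)*(w + 3)
Cancel the common factors (w + 5), (w + 3).

1/(w - 6)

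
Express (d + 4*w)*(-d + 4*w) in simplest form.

-d^2 + 16*w^2

Product of conjugates: (P+Q)(P-Q) = P^2 - Q^2.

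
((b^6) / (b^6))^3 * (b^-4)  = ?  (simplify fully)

b^(-4)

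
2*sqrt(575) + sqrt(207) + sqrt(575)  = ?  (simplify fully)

2*sqrt(575) = 10*sqrt(23); sqrt(207) = 3*sqrt(23); sqrt(575) = 5*sqrt(23)
Combine: (10 + 3 + 5)·sqrt(23) = 18*sqrt(23)

18*sqrt(23)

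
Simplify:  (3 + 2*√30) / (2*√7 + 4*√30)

(-2*√210 - 3*√7 + 6*√30 + 120)/226

Multiply numerator and denominator by -2*√7 + 4*√30.
Denominator becomes 452; numerator becomes -4*√210 - 6*√7 + 12*√30 + 240.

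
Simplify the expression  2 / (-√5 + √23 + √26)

(-22*√5 + √26 + 4*√23 + √2990)/114

Group as (√23 + √26) - √5; multiply by (√23 + √26) + √5, then rationalise the remaining surd.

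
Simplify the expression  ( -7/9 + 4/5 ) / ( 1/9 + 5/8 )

Numerator: -7/9 + 4/5 = 1/45
Denominator: 1/9 + 5/8 = 53/72
Divide: (1/45) · (72/53) = 8/265

8/265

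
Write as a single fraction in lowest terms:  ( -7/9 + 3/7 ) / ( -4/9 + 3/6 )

-44/7

Numerator: -7/9 + 3/7 = -22/63
Denominator: -4/9 + 3/6 = 1/18
Divide: (-22/63) · (18) = -44/7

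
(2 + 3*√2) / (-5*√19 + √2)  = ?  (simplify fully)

Multiply numerator and denominator by √2 + 5*√19.
Denominator becomes -473; numerator becomes 2*√2 + 6 + 10*√19 + 15*√38.

(-15*√38 - 10*√19 - 6 - 2*√2)/473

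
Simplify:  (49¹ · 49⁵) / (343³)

49¹ = 7^2; 49⁵ = 7^10; 343³ = 7^9
Combine exponents: 7^3

7^3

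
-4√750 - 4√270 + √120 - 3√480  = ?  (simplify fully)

-42*√30

4√750 = 20*√30; 4√270 = 12*√30; √120 = 2*√30; 3√480 = 12*√30
Combine: (-20 - 12 + 2 - 12)·√30 = -42*√30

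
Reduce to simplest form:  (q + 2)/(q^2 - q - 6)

Factor: q^2 - q - 6 = (q + 2)*(q - 3)
Cancel the common factor (q + 2).

1/(q - 3)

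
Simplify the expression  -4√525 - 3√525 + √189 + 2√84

4√525 = 20*√21; 3√525 = 15*√21; √189 = 3*√21; 2√84 = 4*√21
Combine: (-20 - 15 + 3 + 4)·√21 = -28*√21

-28*√21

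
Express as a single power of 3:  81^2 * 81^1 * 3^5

3^17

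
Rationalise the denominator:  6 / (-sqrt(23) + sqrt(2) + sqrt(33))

(-6*sqrt(23) - 4*sqrt(33) + 27*sqrt(2) + sqrt(1518))/10

Group as (sqrt(2) + sqrt(33)) - sqrt(23); multiply by (sqrt(2) + sqrt(33)) + sqrt(23), then rationalise the remaining surd.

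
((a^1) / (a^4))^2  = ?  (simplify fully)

a^(-6)

Inside the bracket: (a^-3)
Raise to the power 2: (a^-6)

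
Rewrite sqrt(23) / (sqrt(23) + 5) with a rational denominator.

Multiply numerator and denominator by -sqrt(23) + 5.
Denominator becomes 2; numerator becomes -23 + 5*sqrt(23).

(-23 + 5*sqrt(23))/2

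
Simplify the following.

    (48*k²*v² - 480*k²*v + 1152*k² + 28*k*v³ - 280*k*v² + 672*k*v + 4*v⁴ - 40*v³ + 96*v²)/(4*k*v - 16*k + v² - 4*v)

Factor: 48*k²*v² - 480*k²*v + 1152*k² + 28*k*v³ - 280*k*v² + 672*k*v + 4*v⁴ - 40*v³ + 96*v² = 4·(3*k + v)·(4*k + v)·(v - 6)·(v - 4);  4*k*v - 16*k + v² - 4*v = (v - 4)·(4*k + v)
Cancel the common factors (4*k + v), (v - 4).

12*k*v - 72*k + 4*v² - 24*v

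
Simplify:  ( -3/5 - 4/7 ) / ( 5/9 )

Numerator: -3/5 - 4/7 = -41/35
Denominator: 5/9 = 5/9
Divide: (-41/35) · (9/5) = -369/175

-369/175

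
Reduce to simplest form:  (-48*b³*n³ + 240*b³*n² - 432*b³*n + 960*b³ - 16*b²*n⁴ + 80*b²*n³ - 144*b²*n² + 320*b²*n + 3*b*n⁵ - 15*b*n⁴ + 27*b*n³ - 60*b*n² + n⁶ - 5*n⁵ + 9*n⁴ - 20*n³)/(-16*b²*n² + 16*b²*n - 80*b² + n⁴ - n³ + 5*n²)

3*b*n - 12*b + n² - 4*n

Factor: -48*b³*n³ + 240*b³*n² - 432*b³*n + 960*b³ - 16*b²*n⁴ + 80*b²*n³ - 144*b²*n² + 320*b²*n + 3*b*n⁵ - 15*b*n⁴ + 27*b*n³ - 60*b*n² + n⁶ - 5*n⁵ + 9*n⁴ - 20*n³ = (n² - n + 5)·(n - 4)·(-4*b + n)·(4*b + n)·(3*b + n);  -16*b²*n² + 16*b²*n - 80*b² + n⁴ - n³ + 5*n² = (n² - n + 5)·(4*b + n)·(-4*b + n)
Cancel the common factors (n² - n + 5), (-4*b + n), (4*b + n).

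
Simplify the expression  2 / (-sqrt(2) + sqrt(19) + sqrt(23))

Group as (sqrt(19) + sqrt(23)) - sqrt(2); multiply by (sqrt(19) + sqrt(23)) + sqrt(2), then rationalise the remaining surd.

(-20*sqrt(2) - sqrt(23) + 3*sqrt(19) + sqrt(874))/37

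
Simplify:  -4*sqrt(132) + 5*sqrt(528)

4*sqrt(132) = 8*sqrt(33); 5*sqrt(528) = 20*sqrt(33)
Combine: (-8 + 20)·sqrt(33) = 12*sqrt(33)

12*sqrt(33)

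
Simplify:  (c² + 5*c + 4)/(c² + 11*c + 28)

(c + 1)/(c + 7)

Factor: c² + 5*c + 4 = (c + 1)·(c + 4);  c² + 11*c + 28 = (c + 4)·(c + 7)
Cancel the common factor (c + 4).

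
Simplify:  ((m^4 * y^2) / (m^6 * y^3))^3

1/(m^6*y^3)

Inside the bracket: (m^-2) * (y^-1)
Raise to the power 3: (m^-6) * (y^-3)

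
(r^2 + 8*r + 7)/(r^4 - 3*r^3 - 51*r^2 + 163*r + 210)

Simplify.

Factor: r^2 + 8*r + 7 = (r + 7)*(r + 1);  r^4 - 3*r^3 - 51*r^2 + 163*r + 210 = (r + 7)*(r - 6)*(r + 1)*(r - 5)
Cancel the common factors (r + 1), (r + 7).

1/(r^2 - 11*r + 30)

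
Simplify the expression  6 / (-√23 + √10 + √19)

Group as (√10 + √19) - √23; multiply by (√10 + √19) + √23, then rationalise the remaining surd.

(-9*√23 + 21*√19 + 48*√10 + 3*√4370)/181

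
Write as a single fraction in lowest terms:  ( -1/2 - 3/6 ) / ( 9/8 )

Numerator: -1/2 - 3/6 = -1
Denominator: 9/8 = 9/8
Divide: (-1) · (8/9) = -8/9

-8/9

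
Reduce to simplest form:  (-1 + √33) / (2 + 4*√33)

Multiply numerator and denominator by -4*√33 + 2.
Denominator becomes -524; numerator becomes -134 + 6*√33.

(-3*√33 + 67)/262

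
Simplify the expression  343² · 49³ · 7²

7^14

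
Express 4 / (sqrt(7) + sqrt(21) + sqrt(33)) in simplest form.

Group as (sqrt(21) + sqrt(33)) + sqrt(7); multiply by (sqrt(21) + sqrt(33)) - sqrt(7), then rationalise the remaining surd.

(-168*sqrt(11) - 20*sqrt(33) + 76*sqrt(21) + 188*sqrt(7))/563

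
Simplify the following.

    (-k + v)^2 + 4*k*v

(k + v)^2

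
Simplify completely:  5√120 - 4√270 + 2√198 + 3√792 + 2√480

5√120 = 10*√30; 4√270 = 12*√30; 2√198 = 6*√22; 3√792 = 18*√22; 2√480 = 8*√30

6*√30 + 24*√22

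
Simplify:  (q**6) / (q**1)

Quotient: q**5

q**5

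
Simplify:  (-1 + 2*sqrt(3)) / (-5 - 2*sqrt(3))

Multiply numerator and denominator by -5 + 2*sqrt(3).
Denominator becomes 13; numerator becomes -12*sqrt(3) + 17.

(-12*sqrt(3) + 17)/13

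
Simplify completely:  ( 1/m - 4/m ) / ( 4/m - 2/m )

-3/2

Numerator: 1/m - 4/m = -3/m
Denominator: 4/m - 2/m = 2/m
Divide: (-3/m) · (m/2) = -3/2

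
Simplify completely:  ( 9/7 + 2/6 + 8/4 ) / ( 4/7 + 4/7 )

Numerator: 9/7 + 2/6 + 8/4 = 76/21
Denominator: 4/7 + 4/7 = 8/7
Divide: (76/21) · (7/8) = 19/6

19/6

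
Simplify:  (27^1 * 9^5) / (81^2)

3^5

27^1 = 3^3; 9^5 = 3^10; 81^2 = 3^8
Combine exponents: 3^5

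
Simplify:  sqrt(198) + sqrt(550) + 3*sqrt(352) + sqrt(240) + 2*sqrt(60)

sqrt(198) = 3*sqrt(22); sqrt(550) = 5*sqrt(22); 3*sqrt(352) = 12*sqrt(22); sqrt(240) = 4*sqrt(15); 2*sqrt(60) = 4*sqrt(15)

8*sqrt(15) + 20*sqrt(22)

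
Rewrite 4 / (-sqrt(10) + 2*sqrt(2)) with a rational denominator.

Multiply numerator and denominator by 2*sqrt(2) + sqrt(10).
Denominator becomes -2; numerator becomes 8*sqrt(2) + 4*sqrt(10).

-2*sqrt(10) - 4*sqrt(2)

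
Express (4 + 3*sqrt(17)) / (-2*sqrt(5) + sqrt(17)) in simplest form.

(-6*sqrt(85) - 51 - 8*sqrt(5) - 4*sqrt(17))/3

Multiply numerator and denominator by sqrt(17) + 2*sqrt(5).
Denominator becomes -3; numerator becomes 4*sqrt(17) + 8*sqrt(5) + 51 + 6*sqrt(85).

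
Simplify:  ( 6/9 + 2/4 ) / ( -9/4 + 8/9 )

Numerator: 6/9 + 2/4 = 7/6
Denominator: -9/4 + 8/9 = -49/36
Divide: (7/6) · (-36/49) = -6/7

-6/7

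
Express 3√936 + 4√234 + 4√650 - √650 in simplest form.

3√936 = 18*√26; 4√234 = 12*√26; 4√650 = 20*√26; √650 = 5*√26
Combine: (18 + 12 + 20 - 5)·√26 = 45*√26

45*√26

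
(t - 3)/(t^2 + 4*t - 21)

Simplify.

1/(t + 7)

Factor: t^2 + 4*t - 21 = (t - 3)*(t + 7)
Cancel the common factor (t - 3).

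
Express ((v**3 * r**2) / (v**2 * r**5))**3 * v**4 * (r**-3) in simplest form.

v**7/r**12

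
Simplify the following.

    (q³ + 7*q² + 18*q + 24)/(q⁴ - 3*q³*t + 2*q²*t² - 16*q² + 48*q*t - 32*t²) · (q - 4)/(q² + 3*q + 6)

Factor: q³ + 7*q² + 18*q + 24 = (q² + 3*q + 6)·(q + 4);  q⁴ - 3*q³*t + 2*q²*t² - 16*q² + 48*q*t - 32*t² = (q - t)·(q + 4)·(q - 2*t)·(q - 4)
Cancel the common factors (q² + 3*q + 6), (q + 4), (q - 4).

1/(q² - 3*q*t + 2*t²)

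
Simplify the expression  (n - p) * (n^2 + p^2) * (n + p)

n^4 - p^4

Telescope via difference of squares: (n+p)(n-p) = n^2 - p^2, then repeat with the next factor.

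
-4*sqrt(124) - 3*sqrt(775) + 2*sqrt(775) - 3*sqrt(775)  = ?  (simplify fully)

-28*sqrt(31)

4*sqrt(124) = 8*sqrt(31); 3*sqrt(775) = 15*sqrt(31); 2*sqrt(775) = 10*sqrt(31); 3*sqrt(775) = 15*sqrt(31)
Combine: (-8 - 15 + 10 - 15)·sqrt(31) = -28*sqrt(31)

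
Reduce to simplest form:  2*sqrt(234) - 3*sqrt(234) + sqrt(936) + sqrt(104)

2*sqrt(234) = 6*sqrt(26); 3*sqrt(234) = 9*sqrt(26); sqrt(936) = 6*sqrt(26); sqrt(104) = 2*sqrt(26)
Combine: (6 - 9 + 6 + 2)·sqrt(26) = 5*sqrt(26)

5*sqrt(26)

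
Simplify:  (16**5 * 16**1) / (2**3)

16**5 = 2**20; 16**1 = 2**4; 2**3 = 2**3
Combine exponents: 2**21

2**21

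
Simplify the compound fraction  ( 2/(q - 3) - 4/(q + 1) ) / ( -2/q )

(q^2 - 7*q)/(q^2 - 2*q - 3)

Numerator: 2/(q - 3) - 4/(q + 1) = (-2*q + 14)/(q^2 - 2*q - 3)
Denominator: -2/q = -2/q
Divide: ((-2*q + 14)/(q^2 - 2*q - 3)) · (-q/2) = (q^2 - 7*q)/(q^2 - 2*q - 3)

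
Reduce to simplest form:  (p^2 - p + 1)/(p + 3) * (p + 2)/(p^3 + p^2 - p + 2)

1/(p + 3)

Factor: p^3 + p^2 - p + 2 = (p^2 - p + 1)*(p + 2)
Cancel the common factors (p^2 - p + 1), (p + 2).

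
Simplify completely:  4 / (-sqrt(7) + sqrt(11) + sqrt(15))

(-76*sqrt(7) + 12*sqrt(15) + 44*sqrt(11) + 8*sqrt(1155))/299

Group as (sqrt(11) + sqrt(15)) - sqrt(7); multiply by (sqrt(11) + sqrt(15)) + sqrt(7), then rationalise the remaining surd.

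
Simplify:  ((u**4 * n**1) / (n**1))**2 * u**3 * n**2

Inside the bracket: u**4
Raise to the power 2: u**8
Multiply by u**3 * n**2: add exponents.

n**2*u**11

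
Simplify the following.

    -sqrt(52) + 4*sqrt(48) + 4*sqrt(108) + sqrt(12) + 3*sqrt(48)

-2*sqrt(13) + 54*sqrt(3)

sqrt(52) = 2*sqrt(13); 4*sqrt(48) = 16*sqrt(3); 4*sqrt(108) = 24*sqrt(3); sqrt(12) = 2*sqrt(3); 3*sqrt(48) = 12*sqrt(3)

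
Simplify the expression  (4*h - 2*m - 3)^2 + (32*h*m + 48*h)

Expanding gives 16*h^2 + 16*h*m + 24*h + 4*m^2 + 12*m + 9, a perfect square.

(4*h + 2*m + 3)^2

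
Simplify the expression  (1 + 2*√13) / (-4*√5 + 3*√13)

(4*√5 + 3*√13 + 8*√65 + 78)/37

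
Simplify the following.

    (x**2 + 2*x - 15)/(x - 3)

Factor: x**2 + 2*x - 15 = (x - 3)*(x + 5)
Cancel the common factor (x - 3).

x + 5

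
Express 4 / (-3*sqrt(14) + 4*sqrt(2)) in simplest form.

(-6*sqrt(14) - 8*sqrt(2))/47

Multiply numerator and denominator by 4*sqrt(2) + 3*sqrt(14).
Denominator becomes -94; numerator becomes 16*sqrt(2) + 12*sqrt(14).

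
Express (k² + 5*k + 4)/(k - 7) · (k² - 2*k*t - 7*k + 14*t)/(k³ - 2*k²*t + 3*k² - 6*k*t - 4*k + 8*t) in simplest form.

Factor: k² + 5*k + 4 = (k + 4)·(k + 1);  k² - 2*k*t - 7*k + 14*t = (k - 2*t)·(k - 7);  k³ - 2*k²*t + 3*k² - 6*k*t - 4*k + 8*t = (k - 2*t)·(k - 1)·(k + 4)
Cancel the common factors (k - 2*t), (k + 4), (k - 7).

(k + 1)/(k - 1)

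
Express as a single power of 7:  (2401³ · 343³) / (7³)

2401³ = 7^12; 343³ = 7^9; 7³ = 7^3
Combine exponents: 7^18

7^18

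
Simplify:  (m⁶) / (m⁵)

Quotient: m¹

m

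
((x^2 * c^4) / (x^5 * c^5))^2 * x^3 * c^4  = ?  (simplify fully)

Inside the bracket: (x^-3) * (c^-1)
Raise to the power 2: (x^-6) * (c^-2)
Multiply by x^3 * c^4: add exponents.

c^2/x^3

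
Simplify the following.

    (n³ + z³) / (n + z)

n² - n*z + z²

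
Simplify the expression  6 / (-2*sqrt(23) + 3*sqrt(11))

(12*sqrt(23) + 18*sqrt(11))/7

Multiply numerator and denominator by 2*sqrt(23) + 3*sqrt(11).
Denominator becomes 7; numerator becomes 12*sqrt(23) + 18*sqrt(11).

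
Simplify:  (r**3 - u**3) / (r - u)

r**2 + r*u + u**2

Apply the difference-of-cubes factorisation and cancel (r - u).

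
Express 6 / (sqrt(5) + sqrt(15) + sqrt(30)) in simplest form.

(-9*sqrt(10) - 3*sqrt(30) + 6*sqrt(15) + 12*sqrt(5))/10

Group as (sqrt(15) + sqrt(30)) + sqrt(5); multiply by (sqrt(15) + sqrt(30)) - sqrt(5), then rationalise the remaining surd.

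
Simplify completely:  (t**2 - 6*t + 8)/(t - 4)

t - 2

Factor: t**2 - 6*t + 8 = (t - 2)*(t - 4)
Cancel the common factor (t - 4).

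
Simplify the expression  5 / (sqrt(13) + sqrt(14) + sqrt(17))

(-5*sqrt(3094) + 25*sqrt(17) + 40*sqrt(14) + 45*sqrt(13))/314

Group as (sqrt(13) + sqrt(17)) + sqrt(14); multiply by (sqrt(13) + sqrt(17)) - sqrt(14), then rationalise the remaining surd.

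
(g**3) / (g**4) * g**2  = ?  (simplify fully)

Quotient: (g**-1)
Multiply by g**2: add exponents.

g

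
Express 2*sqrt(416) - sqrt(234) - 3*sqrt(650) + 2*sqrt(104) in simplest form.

2*sqrt(416) = 8*sqrt(26); sqrt(234) = 3*sqrt(26); 3*sqrt(650) = 15*sqrt(26); 2*sqrt(104) = 4*sqrt(26)
Combine: (8 - 3 - 15 + 4)·sqrt(26) = -6*sqrt(26)

-6*sqrt(26)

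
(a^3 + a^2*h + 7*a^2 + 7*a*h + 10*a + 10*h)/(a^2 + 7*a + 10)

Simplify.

Factor: a^3 + a^2*h + 7*a^2 + 7*a*h + 10*a + 10*h = (a + 2)*(a + 5)*(a + h);  a^2 + 7*a + 10 = (a + 2)*(a + 5)
Cancel the common factors (a + 5), (a + 2).

a + h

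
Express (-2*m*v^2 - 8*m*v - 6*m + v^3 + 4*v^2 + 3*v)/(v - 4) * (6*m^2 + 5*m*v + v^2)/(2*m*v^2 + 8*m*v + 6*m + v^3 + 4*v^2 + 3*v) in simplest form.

(-6*m^2 + m*v + v^2)/(v - 4)

Factor: -2*m*v^2 - 8*m*v - 6*m + v^3 + 4*v^2 + 3*v = (v + 3)*(-2*m + v)*(v + 1);  6*m^2 + 5*m*v + v^2 = (2*m + v)*(3*m + v);  2*m*v^2 + 8*m*v + 6*m + v^3 + 4*v^2 + 3*v = (v + 1)*(v + 3)*(2*m + v)
Cancel the common factors (v + 3), (2*m + v), (v + 1).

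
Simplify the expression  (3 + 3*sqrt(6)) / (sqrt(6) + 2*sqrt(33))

Multiply numerator and denominator by -2*sqrt(33) + sqrt(6).
Denominator becomes -126; numerator becomes -18*sqrt(22) - 6*sqrt(33) + 3*sqrt(6) + 18.

(-6 - sqrt(6) + 2*sqrt(33) + 6*sqrt(22))/42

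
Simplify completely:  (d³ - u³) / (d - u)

d² + d*u + u²

Factor as (a-b)(a^2+ab+b^2) with a=d, b=u.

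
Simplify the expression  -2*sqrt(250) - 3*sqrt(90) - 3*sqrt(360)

2*sqrt(250) = 10*sqrt(10); 3*sqrt(90) = 9*sqrt(10); 3*sqrt(360) = 18*sqrt(10)
Combine: (-10 - 9 - 18)·sqrt(10) = -37*sqrt(10)

-37*sqrt(10)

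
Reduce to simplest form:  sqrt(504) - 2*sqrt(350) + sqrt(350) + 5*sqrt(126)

16*sqrt(14)

sqrt(504) = 6*sqrt(14); 2*sqrt(350) = 10*sqrt(14); sqrt(350) = 5*sqrt(14); 5*sqrt(126) = 15*sqrt(14)
Combine: (6 - 10 + 5 + 15)·sqrt(14) = 16*sqrt(14)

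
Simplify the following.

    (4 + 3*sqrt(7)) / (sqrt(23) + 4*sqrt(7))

(-3*sqrt(161) - 4*sqrt(23) + 16*sqrt(7) + 84)/89

Multiply numerator and denominator by -sqrt(23) + 4*sqrt(7).
Denominator becomes 89; numerator becomes -3*sqrt(161) - 4*sqrt(23) + 16*sqrt(7) + 84.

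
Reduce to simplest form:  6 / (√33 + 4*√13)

(-6*√33 + 24*√13)/175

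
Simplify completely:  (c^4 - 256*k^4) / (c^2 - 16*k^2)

c^2 + 16*k^2

c^4 - 256*k^4 factors as (c - 4*k)*(c + 4*k)*(c^2 + 16*k^2).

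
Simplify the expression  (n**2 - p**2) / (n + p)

n - p

n**2 - p**2 factors as -(-n + p)*(n + p).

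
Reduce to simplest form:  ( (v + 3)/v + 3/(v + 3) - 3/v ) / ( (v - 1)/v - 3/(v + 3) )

(v^2 + 6*v)/(v^2 - v - 3)

Numerator: (v + 3)/v + 3/(v + 3) - 3/v = (v + 6)/(v + 3)
Denominator: (v - 1)/v - 3/(v + 3) = (v^2 - v - 3)/(v^2 + 3*v)
Divide: ((v + 6)/(v + 3)) · ((v^2 + 3*v)/(v^2 - v - 3)) = (v^2 + 6*v)/(v^2 - v - 3)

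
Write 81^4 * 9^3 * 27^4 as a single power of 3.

3^34

81^4 = 3^16; 9^3 = 3^6; 27^4 = 3^12
Combine exponents: 3^34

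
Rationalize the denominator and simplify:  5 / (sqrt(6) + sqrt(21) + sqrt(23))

Group as (sqrt(6) + sqrt(23)) + sqrt(21); multiply by (sqrt(6) + sqrt(23)) - sqrt(21), then rationalise the remaining surd.

(-15*sqrt(322) + 10*sqrt(23) + 20*sqrt(21) + 95*sqrt(6))/244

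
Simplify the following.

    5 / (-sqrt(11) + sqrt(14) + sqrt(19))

(-11*sqrt(11) + 3*sqrt(19) + 8*sqrt(14) + sqrt(2926))/58

Group as (sqrt(14) + sqrt(19)) - sqrt(11); multiply by (sqrt(14) + sqrt(19)) + sqrt(11), then rationalise the remaining surd.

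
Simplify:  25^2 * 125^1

5^7

25^2 = 5^4; 125^1 = 5^3
Combine exponents: 5^7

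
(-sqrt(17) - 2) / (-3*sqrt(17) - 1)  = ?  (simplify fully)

(5*sqrt(17) + 49)/152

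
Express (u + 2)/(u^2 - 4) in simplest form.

Factor: u^2 - 4 = (u + 2)*(u - 2)
Cancel the common factor (u + 2).

1/(u - 2)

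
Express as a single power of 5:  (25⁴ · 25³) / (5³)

25⁴ = 5^8; 25³ = 5^6; 5³ = 5^3
Combine exponents: 5^11

5^11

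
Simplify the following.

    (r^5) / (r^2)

Quotient: r^3

r^3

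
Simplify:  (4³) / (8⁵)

2^(-9)

4³ = 2^6; 8⁵ = 2^15
Combine exponents: 2^(-9)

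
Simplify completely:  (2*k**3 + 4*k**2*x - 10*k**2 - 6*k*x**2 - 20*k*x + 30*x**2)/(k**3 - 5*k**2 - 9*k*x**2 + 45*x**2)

Factor: 2*k**3 + 4*k**2*x - 10*k**2 - 6*k*x**2 - 20*k*x + 30*x**2 = 2*(k + 3*x)*(k - x)*(k - 5);  k**3 - 5*k**2 - 9*k*x**2 + 45*x**2 = (k + 3*x)*(k - 3*x)*(k - 5)
Cancel the common factors (k + 3*x), (k - 5).

(-2*k + 2*x)/(-k + 3*x)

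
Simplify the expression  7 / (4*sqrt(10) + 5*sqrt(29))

Multiply numerator and denominator by -5*sqrt(29) + 4*sqrt(10).
Denominator becomes -565; numerator becomes -35*sqrt(29) + 28*sqrt(10).

(-28*sqrt(10) + 35*sqrt(29))/565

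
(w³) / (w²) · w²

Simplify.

w³

Quotient: w¹
Multiply by w²: add exponents.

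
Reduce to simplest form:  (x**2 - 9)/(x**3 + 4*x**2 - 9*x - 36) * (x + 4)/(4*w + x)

1/(4*w + x)

Factor: x**2 - 9 = (x - 3)*(x + 3);  x**3 + 4*x**2 - 9*x - 36 = (x + 3)*(x + 4)*(x - 3)
Cancel the common factors (x + 3), (x + 4), (x - 3).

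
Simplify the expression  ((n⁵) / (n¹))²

n⁸

Inside the bracket: n⁴
Raise to the power 2: n⁸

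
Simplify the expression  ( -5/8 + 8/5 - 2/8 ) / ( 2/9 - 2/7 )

-1827/160

Numerator: -5/8 + 8/5 - 2/8 = 29/40
Denominator: 2/9 - 2/7 = -4/63
Divide: (29/40) · (-63/4) = -1827/160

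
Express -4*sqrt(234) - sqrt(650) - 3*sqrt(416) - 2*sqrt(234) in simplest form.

-35*sqrt(26)

4*sqrt(234) = 12*sqrt(26); sqrt(650) = 5*sqrt(26); 3*sqrt(416) = 12*sqrt(26); 2*sqrt(234) = 6*sqrt(26)
Combine: (-12 - 5 - 12 - 6)·sqrt(26) = -35*sqrt(26)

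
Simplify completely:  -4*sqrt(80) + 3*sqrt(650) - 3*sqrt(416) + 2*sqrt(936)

4*sqrt(80) = 16*sqrt(5); 3*sqrt(650) = 15*sqrt(26); 3*sqrt(416) = 12*sqrt(26); 2*sqrt(936) = 12*sqrt(26)

-16*sqrt(5) + 15*sqrt(26)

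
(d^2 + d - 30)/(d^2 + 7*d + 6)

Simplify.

(d - 5)/(d + 1)

Factor: d^2 + d - 30 = (d - 5)*(d + 6);  d^2 + 7*d + 6 = (d + 6)*(d + 1)
Cancel the common factor (d + 6).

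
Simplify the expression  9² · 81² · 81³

3^24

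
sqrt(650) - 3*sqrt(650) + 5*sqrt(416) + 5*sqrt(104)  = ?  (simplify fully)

20*sqrt(26)

sqrt(650) = 5*sqrt(26); 3*sqrt(650) = 15*sqrt(26); 5*sqrt(416) = 20*sqrt(26); 5*sqrt(104) = 10*sqrt(26)
Combine: (5 - 15 + 20 + 10)·sqrt(26) = 20*sqrt(26)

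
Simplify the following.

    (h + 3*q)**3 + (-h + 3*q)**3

18*q*(h**2 + 3*q**2)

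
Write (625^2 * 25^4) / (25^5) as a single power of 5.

625^2 = 5^8; 25^4 = 5^8; 25^5 = 5^10
Combine exponents: 5^6

5^6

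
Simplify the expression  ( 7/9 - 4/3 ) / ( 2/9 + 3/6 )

-10/13

Numerator: 7/9 - 4/3 = -5/9
Denominator: 2/9 + 3/6 = 13/18
Divide: (-5/9) · (18/13) = -10/13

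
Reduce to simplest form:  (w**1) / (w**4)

w**(-3)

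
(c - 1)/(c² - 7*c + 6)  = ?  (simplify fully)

1/(c - 6)

Factor: c² - 7*c + 6 = (c - 1)·(c - 6)
Cancel the common factor (c - 1).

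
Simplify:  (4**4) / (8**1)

2**5

4**4 = 2**8; 8**1 = 2**3
Combine exponents: 2**5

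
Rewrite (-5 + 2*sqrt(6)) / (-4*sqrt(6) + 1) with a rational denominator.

Multiply numerator and denominator by 1 + 4*sqrt(6).
Denominator becomes -95; numerator becomes -18*sqrt(6) + 43.

(-43 + 18*sqrt(6))/95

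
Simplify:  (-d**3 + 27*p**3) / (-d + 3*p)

d**2 + 3*d*p + 9*p**2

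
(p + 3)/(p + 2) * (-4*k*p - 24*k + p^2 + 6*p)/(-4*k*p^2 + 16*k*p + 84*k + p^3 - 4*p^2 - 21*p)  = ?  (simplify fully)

Factor: -4*k*p - 24*k + p^2 + 6*p = (-4*k + p)*(p + 6);  -4*k*p^2 + 16*k*p + 84*k + p^3 - 4*p^2 - 21*p = (p + 3)*(p - 7)*(-4*k + p)
Cancel the common factors (p + 3), (-4*k + p).

(p + 6)/(p^2 - 5*p - 14)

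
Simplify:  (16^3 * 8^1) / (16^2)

2^7

16^3 = 2^12; 8^1 = 2^3; 16^2 = 2^8
Combine exponents: 2^7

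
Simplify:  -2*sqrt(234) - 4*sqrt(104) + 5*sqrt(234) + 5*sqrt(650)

2*sqrt(234) = 6*sqrt(26); 4*sqrt(104) = 8*sqrt(26); 5*sqrt(234) = 15*sqrt(26); 5*sqrt(650) = 25*sqrt(26)
Combine: (-6 - 8 + 15 + 25)·sqrt(26) = 26*sqrt(26)

26*sqrt(26)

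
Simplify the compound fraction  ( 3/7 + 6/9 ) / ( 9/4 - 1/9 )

276/539

Numerator: 3/7 + 6/9 = 23/21
Denominator: 9/4 - 1/9 = 77/36
Divide: (23/21) · (36/77) = 276/539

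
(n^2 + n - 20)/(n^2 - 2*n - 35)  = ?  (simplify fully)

(n - 4)/(n - 7)

Factor: n^2 + n - 20 = (n + 5)*(n - 4);  n^2 - 2*n - 35 = (n + 5)*(n - 7)
Cancel the common factor (n + 5).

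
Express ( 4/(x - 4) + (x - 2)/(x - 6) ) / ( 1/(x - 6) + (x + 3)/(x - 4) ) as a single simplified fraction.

Numerator: 4/(x - 4) + (x - 2)/(x - 6) = (x^2 - 2*x - 16)/(x^2 - 10*x + 24)
Denominator: 1/(x - 6) + (x + 3)/(x - 4) = (x^2 - 2*x - 22)/(x^2 - 10*x + 24)
Divide: ((x^2 - 2*x - 16)/(x^2 - 10*x + 24)) · ((x^2 - 10*x + 24)/(x^2 - 2*x - 22)) = (x^2 - 2*x - 16)/(x^2 - 2*x - 22)

(x^2 - 2*x - 16)/(x^2 - 2*x - 22)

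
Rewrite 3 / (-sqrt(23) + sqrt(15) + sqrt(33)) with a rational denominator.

(-75*sqrt(23) + 15*sqrt(33) + 123*sqrt(15) + 18*sqrt(1265))/1355

Group as (sqrt(15) + sqrt(33)) - sqrt(23); multiply by (sqrt(15) + sqrt(33)) + sqrt(23), then rationalise the remaining surd.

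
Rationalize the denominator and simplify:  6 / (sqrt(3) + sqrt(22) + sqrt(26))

(-24*sqrt(429) - 6*sqrt(26) + 42*sqrt(22) + 270*sqrt(3))/263

Group as (sqrt(22) + sqrt(26)) + sqrt(3); multiply by (sqrt(22) + sqrt(26)) - sqrt(3), then rationalise the remaining surd.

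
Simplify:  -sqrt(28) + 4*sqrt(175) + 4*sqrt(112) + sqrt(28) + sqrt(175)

sqrt(28) = 2*sqrt(7); 4*sqrt(175) = 20*sqrt(7); 4*sqrt(112) = 16*sqrt(7); sqrt(28) = 2*sqrt(7); sqrt(175) = 5*sqrt(7)
Combine: (-2 + 20 + 16 + 2 + 5)·sqrt(7) = 41*sqrt(7)

41*sqrt(7)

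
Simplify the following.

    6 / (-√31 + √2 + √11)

(-27*√31 - 33*√11 - 60*√2 - 3*√682)/59

Group as (√2 + √11) - √31; multiply by (√2 + √11) + √31, then rationalise the remaining surd.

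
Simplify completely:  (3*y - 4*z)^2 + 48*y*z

Expand the square and combine the 48*y*z term.

(3*y + 4*z)^2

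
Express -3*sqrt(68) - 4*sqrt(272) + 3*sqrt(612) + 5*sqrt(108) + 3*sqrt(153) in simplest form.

3*sqrt(68) = 6*sqrt(17); 4*sqrt(272) = 16*sqrt(17); 3*sqrt(612) = 18*sqrt(17); 5*sqrt(108) = 30*sqrt(3); 3*sqrt(153) = 9*sqrt(17)

5*sqrt(17) + 30*sqrt(3)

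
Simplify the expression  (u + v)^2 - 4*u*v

(u - v)^2

Expanding gives u^2 - 2*u*v + v^2, a perfect square.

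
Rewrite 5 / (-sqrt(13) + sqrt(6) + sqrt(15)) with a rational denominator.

Group as (sqrt(6) + sqrt(15)) - sqrt(13); multiply by (sqrt(6) + sqrt(15)) + sqrt(13), then rationalise the remaining surd.

(-20*sqrt(13) + 10*sqrt(15) + 55*sqrt(6) + 15*sqrt(130))/148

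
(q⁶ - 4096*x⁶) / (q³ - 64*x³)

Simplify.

q⁶ - 4096*x⁶ factors as -(-q + 4*x)*(q + 4*x)*(q² - 4*q*x + 16*x²)*(q² + 4*q*x + 16*x²).

q³ + 64*x³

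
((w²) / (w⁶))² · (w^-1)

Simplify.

w^(-9)

Inside the bracket: (w^-4)
Raise to the power 2: (w^-8)
Multiply by (w^-1): add exponents.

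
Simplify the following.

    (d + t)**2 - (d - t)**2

Write as f(d,t) - f(d,-t) and expand.

4*d*t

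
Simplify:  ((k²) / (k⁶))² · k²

k^(-6)

Inside the bracket: (k^-4)
Raise to the power 2: (k^-8)
Multiply by k²: add exponents.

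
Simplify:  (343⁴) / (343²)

343⁴ = 7^12; 343² = 7^6
Combine exponents: 7^6

7^6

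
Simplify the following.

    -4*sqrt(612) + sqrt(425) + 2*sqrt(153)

4*sqrt(612) = 24*sqrt(17); sqrt(425) = 5*sqrt(17); 2*sqrt(153) = 6*sqrt(17)
Combine: (-24 + 5 + 6)·sqrt(17) = -13*sqrt(17)

-13*sqrt(17)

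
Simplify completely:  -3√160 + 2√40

3√160 = 12*√10; 2√40 = 4*√10
Combine: (-12 + 4)·√10 = -8*√10

-8*√10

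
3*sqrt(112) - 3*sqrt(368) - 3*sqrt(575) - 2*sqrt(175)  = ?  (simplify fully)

-27*sqrt(23) + 2*sqrt(7)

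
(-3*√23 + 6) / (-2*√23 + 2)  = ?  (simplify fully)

Multiply numerator and denominator by 2 + 2*√23.
Denominator becomes -88; numerator becomes -126 + 6*√23.

(-3*√23 + 63)/44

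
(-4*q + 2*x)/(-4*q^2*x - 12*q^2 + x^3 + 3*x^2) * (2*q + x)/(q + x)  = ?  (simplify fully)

Factor: -4*q + 2*x = 2*(-2*q + x);  -4*q^2*x - 12*q^2 + x^3 + 3*x^2 = (-2*q + x)*(2*q + x)*(x + 3)
Cancel the common factors (2*q + x), (-2*q + x).

2/(q*x + 3*q + x^2 + 3*x)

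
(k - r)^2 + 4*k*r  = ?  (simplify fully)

(k + r)^2

Expanding gives k^2 + 2*k*r + r^2, a perfect square.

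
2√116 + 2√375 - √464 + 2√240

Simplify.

18*√15

2√116 = 4*√29; 2√375 = 10*√15; √464 = 4*√29; 2√240 = 8*√15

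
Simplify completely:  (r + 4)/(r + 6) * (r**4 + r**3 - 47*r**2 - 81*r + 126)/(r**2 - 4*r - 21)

r**2 + 3*r - 4

Factor: r**4 + r**3 - 47*r**2 - 81*r + 126 = (r - 1)*(r - 7)*(r + 3)*(r + 6);  r**2 - 4*r - 21 = (r - 7)*(r + 3)
Cancel the common factors (r - 7), (r + 3), (r + 6).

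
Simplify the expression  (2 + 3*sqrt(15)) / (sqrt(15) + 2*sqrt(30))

(-45 - 2*sqrt(15) + 4*sqrt(30) + 90*sqrt(2))/105

Multiply numerator and denominator by -2*sqrt(30) + sqrt(15).
Denominator becomes -105; numerator becomes -90*sqrt(2) - 4*sqrt(30) + 2*sqrt(15) + 45.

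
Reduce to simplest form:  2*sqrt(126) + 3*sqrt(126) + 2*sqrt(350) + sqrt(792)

6*sqrt(22) + 25*sqrt(14)

2*sqrt(126) = 6*sqrt(14); 3*sqrt(126) = 9*sqrt(14); 2*sqrt(350) = 10*sqrt(14); sqrt(792) = 6*sqrt(22)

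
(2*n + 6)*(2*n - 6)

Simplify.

Product of conjugates: (P+Q)(P-Q) = P^2 - Q^2.

4*n^2 - 36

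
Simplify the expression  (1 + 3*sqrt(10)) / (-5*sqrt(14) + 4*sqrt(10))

(-30*sqrt(35) - 120 - 5*sqrt(14) - 4*sqrt(10))/190

Multiply numerator and denominator by 4*sqrt(10) + 5*sqrt(14).
Denominator becomes -190; numerator becomes 4*sqrt(10) + 5*sqrt(14) + 120 + 30*sqrt(35).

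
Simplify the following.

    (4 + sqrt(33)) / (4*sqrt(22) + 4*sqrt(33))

(-11*sqrt(6) - 4*sqrt(22) + 4*sqrt(33) + 33)/44

Multiply numerator and denominator by -4*sqrt(22) + 4*sqrt(33).
Denominator becomes 176; numerator becomes -44*sqrt(6) - 16*sqrt(22) + 16*sqrt(33) + 132.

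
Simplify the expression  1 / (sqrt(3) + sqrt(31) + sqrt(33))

Group as (sqrt(3) + sqrt(33)) + sqrt(31); multiply by (sqrt(3) + sqrt(33)) - sqrt(31), then rationalise the remaining surd.

(-6*sqrt(341) + sqrt(33) + 5*sqrt(31) + 61*sqrt(3))/371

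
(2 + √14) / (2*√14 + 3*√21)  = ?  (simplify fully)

(-28 - 4*√14 + 6*√21 + 21*√6)/133

Multiply numerator and denominator by -3*√21 + 2*√14.
Denominator becomes -133; numerator becomes -21*√6 - 6*√21 + 4*√14 + 28.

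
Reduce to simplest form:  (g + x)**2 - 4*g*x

(g - x)**2

Expanding gives g**2 - 2*g*x + x**2, a perfect square.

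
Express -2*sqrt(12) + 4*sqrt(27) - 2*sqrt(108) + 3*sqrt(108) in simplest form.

14*sqrt(3)

2*sqrt(12) = 4*sqrt(3); 4*sqrt(27) = 12*sqrt(3); 2*sqrt(108) = 12*sqrt(3); 3*sqrt(108) = 18*sqrt(3)
Combine: (-4 + 12 - 12 + 18)·sqrt(3) = 14*sqrt(3)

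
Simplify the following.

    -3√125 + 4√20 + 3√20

3√125 = 15*√5; 4√20 = 8*√5; 3√20 = 6*√5
Combine: (-15 + 8 + 6)·√5 = -√5

-√5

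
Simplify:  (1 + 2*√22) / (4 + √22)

Multiply numerator and denominator by -√22 + 4.
Denominator becomes -6; numerator becomes -40 + 7*√22.

(-7*√22 + 40)/6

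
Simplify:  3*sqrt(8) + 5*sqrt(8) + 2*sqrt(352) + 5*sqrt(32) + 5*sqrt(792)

3*sqrt(8) = 6*sqrt(2); 5*sqrt(8) = 10*sqrt(2); 2*sqrt(352) = 8*sqrt(22); 5*sqrt(32) = 20*sqrt(2); 5*sqrt(792) = 30*sqrt(22)

36*sqrt(2) + 38*sqrt(22)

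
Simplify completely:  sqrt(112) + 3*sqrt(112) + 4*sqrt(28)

sqrt(112) = 4*sqrt(7); 3*sqrt(112) = 12*sqrt(7); 4*sqrt(28) = 8*sqrt(7)
Combine: (4 + 12 + 8)·sqrt(7) = 24*sqrt(7)

24*sqrt(7)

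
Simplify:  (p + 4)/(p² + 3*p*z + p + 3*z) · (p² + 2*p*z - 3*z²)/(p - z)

(p + 4)/(p + 1)

Factor: p² + 3*p*z + p + 3*z = (p + 3*z)·(p + 1);  p² + 2*p*z - 3*z² = (p + 3*z)·(p - z)
Cancel the common factors (p - z), (p + 3*z).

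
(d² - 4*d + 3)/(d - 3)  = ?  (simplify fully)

d - 1

Factor: d² - 4*d + 3 = (d - 3)·(d - 1)
Cancel the common factor (d - 3).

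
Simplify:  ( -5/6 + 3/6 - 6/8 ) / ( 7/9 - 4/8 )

-39/10

Numerator: -5/6 + 3/6 - 6/8 = -13/12
Denominator: 7/9 - 4/8 = 5/18
Divide: (-13/12) · (18/5) = -39/10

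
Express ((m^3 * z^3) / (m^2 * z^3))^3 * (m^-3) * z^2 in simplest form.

z^2

Inside the bracket: m^1
Raise to the power 3: m^3
Multiply by (m^-3) * z^2: add exponents.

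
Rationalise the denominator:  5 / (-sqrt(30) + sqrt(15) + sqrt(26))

Group as (sqrt(15) + sqrt(26)) - sqrt(30); multiply by (sqrt(15) + sqrt(26)) + sqrt(30), then rationalise the remaining surd.

(-55*sqrt(30) + 95*sqrt(26) + 205*sqrt(15) + 300*sqrt(13))/1439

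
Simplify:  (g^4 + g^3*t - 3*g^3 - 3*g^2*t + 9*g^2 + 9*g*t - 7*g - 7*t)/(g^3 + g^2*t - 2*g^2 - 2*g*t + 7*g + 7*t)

g - 1

Factor: g^4 + g^3*t - 3*g^3 - 3*g^2*t + 9*g^2 + 9*g*t - 7*g - 7*t = (g + t)*(g^2 - 2*g + 7)*(g - 1);  g^3 + g^2*t - 2*g^2 - 2*g*t + 7*g + 7*t = (g^2 - 2*g + 7)*(g + t)
Cancel the common factors (g^2 - 2*g + 7), (g + t).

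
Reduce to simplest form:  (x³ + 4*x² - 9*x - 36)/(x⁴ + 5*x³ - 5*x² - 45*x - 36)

1/(x + 1)

Factor: x³ + 4*x² - 9*x - 36 = (x + 3)·(x - 3)·(x + 4);  x⁴ + 5*x³ - 5*x² - 45*x - 36 = (x - 3)·(x + 1)·(x + 4)·(x + 3)
Cancel the common factors (x - 3), (x + 3), (x + 4).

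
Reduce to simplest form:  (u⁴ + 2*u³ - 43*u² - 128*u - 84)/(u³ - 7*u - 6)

(u² - u - 42)/(u - 3)

Factor: u⁴ + 2*u³ - 43*u² - 128*u - 84 = (u + 6)·(u + 2)·(u + 1)·(u - 7);  u³ - 7*u - 6 = (u - 3)·(u + 1)·(u + 2)
Cancel the common factors (u + 1), (u + 2).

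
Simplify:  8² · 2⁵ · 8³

2^20

8² = 2^6; 2⁵ = 2^5; 8³ = 2^9
Combine exponents: 2^20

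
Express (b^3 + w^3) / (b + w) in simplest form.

b^2 - b*w + w^2

w^3 + b^3 = (b + w)(b^2 - b*w + w^2).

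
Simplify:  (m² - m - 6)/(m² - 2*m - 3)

(m + 2)/(m + 1)

Factor: m² - m - 6 = (m + 2)·(m - 3);  m² - 2*m - 3 = (m - 3)·(m + 1)
Cancel the common factor (m - 3).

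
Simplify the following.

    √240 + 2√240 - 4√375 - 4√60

-16*√15

√240 = 4*√15; 2√240 = 8*√15; 4√375 = 20*√15; 4√60 = 8*√15
Combine: (4 + 8 - 20 - 8)·√15 = -16*√15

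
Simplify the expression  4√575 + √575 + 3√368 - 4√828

4√575 = 20*√23; √575 = 5*√23; 3√368 = 12*√23; 4√828 = 24*√23
Combine: (20 + 5 + 12 - 24)·√23 = 13*√23

13*√23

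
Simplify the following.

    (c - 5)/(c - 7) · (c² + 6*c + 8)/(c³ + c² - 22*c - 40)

1/(c - 7)

Factor: c² + 6*c + 8 = (c + 4)·(c + 2);  c³ + c² - 22*c - 40 = (c - 5)·(c + 2)·(c + 4)
Cancel the common factors (c + 2), (c - 5), (c + 4).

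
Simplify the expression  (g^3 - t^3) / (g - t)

g^2 + g*t + t^2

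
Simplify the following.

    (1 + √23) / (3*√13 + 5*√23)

Multiply numerator and denominator by -3*√13 + 5*√23.
Denominator becomes 458; numerator becomes -3*√299 - 3*√13 + 5*√23 + 115.

(-3*√299 - 3*√13 + 5*√23 + 115)/458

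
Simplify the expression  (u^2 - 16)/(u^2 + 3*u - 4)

Factor: u^2 - 16 = (u - 4)*(u + 4);  u^2 + 3*u - 4 = (u + 4)*(u - 1)
Cancel the common factor (u + 4).

(u - 4)/(u - 1)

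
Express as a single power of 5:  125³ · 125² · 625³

5^27

125³ = 5^9; 125² = 5^6; 625³ = 5^12
Combine exponents: 5^27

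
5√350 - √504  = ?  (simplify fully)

5√350 = 25*√14; √504 = 6*√14
Combine: (25 - 6)·√14 = 19*√14

19*√14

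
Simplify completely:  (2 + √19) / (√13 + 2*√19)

Multiply numerator and denominator by -√13 + 2*√19.
Denominator becomes 63; numerator becomes -√247 - 2*√13 + 4*√19 + 38.

(-√247 - 2*√13 + 4*√19 + 38)/63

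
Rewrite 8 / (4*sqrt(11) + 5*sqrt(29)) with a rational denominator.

Multiply numerator and denominator by -4*sqrt(11) + 5*sqrt(29).
Denominator becomes 549; numerator becomes -32*sqrt(11) + 40*sqrt(29).

(-32*sqrt(11) + 40*sqrt(29))/549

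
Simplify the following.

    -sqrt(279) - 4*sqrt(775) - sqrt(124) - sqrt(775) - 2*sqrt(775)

sqrt(279) = 3*sqrt(31); 4*sqrt(775) = 20*sqrt(31); sqrt(124) = 2*sqrt(31); sqrt(775) = 5*sqrt(31); 2*sqrt(775) = 10*sqrt(31)
Combine: (-3 - 20 - 2 - 5 - 10)·sqrt(31) = -40*sqrt(31)

-40*sqrt(31)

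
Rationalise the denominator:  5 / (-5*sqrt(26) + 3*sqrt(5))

(-5*sqrt(26) - 3*sqrt(5))/121

Multiply numerator and denominator by 3*sqrt(5) + 5*sqrt(26).
Denominator becomes -605; numerator becomes 15*sqrt(5) + 25*sqrt(26).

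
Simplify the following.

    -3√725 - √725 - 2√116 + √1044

-18*√29

3√725 = 15*√29; √725 = 5*√29; 2√116 = 4*√29; √1044 = 6*√29
Combine: (-15 - 5 - 4 + 6)·√29 = -18*√29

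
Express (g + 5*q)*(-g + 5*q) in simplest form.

-g^2 + 25*q^2

Product of conjugates: (P+Q)(P-Q) = P^2 - Q^2.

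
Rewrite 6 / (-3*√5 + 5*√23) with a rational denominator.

(9*√5 + 15*√23)/265

Multiply numerator and denominator by 3*√5 + 5*√23.
Denominator becomes 530; numerator becomes 18*√5 + 30*√23.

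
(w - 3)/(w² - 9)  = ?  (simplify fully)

1/(w + 3)

Factor: w² - 9 = (w + 3)·(w - 3)
Cancel the common factor (w - 3).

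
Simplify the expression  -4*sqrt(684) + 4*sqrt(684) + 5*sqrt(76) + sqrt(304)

14*sqrt(19)

4*sqrt(684) = 24*sqrt(19); 4*sqrt(684) = 24*sqrt(19); 5*sqrt(76) = 10*sqrt(19); sqrt(304) = 4*sqrt(19)
Combine: (-24 + 24 + 10 + 4)·sqrt(19) = 14*sqrt(19)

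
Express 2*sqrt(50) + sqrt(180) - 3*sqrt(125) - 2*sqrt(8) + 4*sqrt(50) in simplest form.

-9*sqrt(5) + 26*sqrt(2)

2*sqrt(50) = 10*sqrt(2); sqrt(180) = 6*sqrt(5); 3*sqrt(125) = 15*sqrt(5); 2*sqrt(8) = 4*sqrt(2); 4*sqrt(50) = 20*sqrt(2)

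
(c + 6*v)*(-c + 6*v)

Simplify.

-c^2 + 36*v^2

Product of conjugates: (P+Q)(P-Q) = P^2 - Q^2.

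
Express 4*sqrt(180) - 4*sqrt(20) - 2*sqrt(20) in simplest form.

12*sqrt(5)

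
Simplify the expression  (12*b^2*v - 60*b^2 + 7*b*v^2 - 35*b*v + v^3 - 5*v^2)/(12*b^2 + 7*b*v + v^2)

Factor: 12*b^2*v - 60*b^2 + 7*b*v^2 - 35*b*v + v^3 - 5*v^2 = (v - 5)*(4*b + v)*(3*b + v);  12*b^2 + 7*b*v + v^2 = (4*b + v)*(3*b + v)
Cancel the common factors (4*b + v), (3*b + v).

v - 5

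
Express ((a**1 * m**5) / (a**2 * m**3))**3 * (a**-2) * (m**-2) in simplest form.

m**4/a**5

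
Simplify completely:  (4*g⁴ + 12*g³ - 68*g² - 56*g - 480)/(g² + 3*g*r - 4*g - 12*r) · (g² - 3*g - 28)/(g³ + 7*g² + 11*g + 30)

Factor: 4*g⁴ + 12*g³ - 68*g² - 56*g - 480 = 4·(g² + g + 5)·(g + 6)·(g - 4);  g² + 3*g*r - 4*g - 12*r = (g - 4)·(g + 3*r);  g² - 3*g - 28 = (g + 4)·(g - 7);  g³ + 7*g² + 11*g + 30 = (g + 6)·(g² + g + 5)
Cancel the common factors (g² + g + 5), (g - 4), (g + 6).

(4*g² - 12*g - 112)/(g + 3*r)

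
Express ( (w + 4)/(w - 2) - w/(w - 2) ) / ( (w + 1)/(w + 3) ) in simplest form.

Numerator: (w + 4)/(w - 2) - w/(w - 2) = 4/(w - 2)
Denominator: (w + 1)/(w + 3) = (w + 1)/(w + 3)
Divide: (4/(w - 2)) · ((w + 3)/(w + 1)) = (4*w + 12)/(w² - w - 2)

(4*w + 12)/(w² - w - 2)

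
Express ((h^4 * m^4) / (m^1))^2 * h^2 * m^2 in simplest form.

h^10*m^8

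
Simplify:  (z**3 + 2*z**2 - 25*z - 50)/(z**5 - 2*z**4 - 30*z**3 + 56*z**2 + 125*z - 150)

1/(z**2 - 4*z + 3)

Factor: z**3 + 2*z**2 - 25*z - 50 = (z + 2)*(z - 5)*(z + 5);  z**5 - 2*z**4 - 30*z**3 + 56*z**2 + 125*z - 150 = (z - 1)*(z + 2)*(z - 3)*(z - 5)*(z + 5)
Cancel the common factors (z + 2), (z + 5), (z - 5).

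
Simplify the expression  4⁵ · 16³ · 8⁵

4⁵ = 2^10; 16³ = 2^12; 8⁵ = 2^15
Combine exponents: 2^37

2^37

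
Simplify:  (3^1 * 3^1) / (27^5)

3^(-13)

3^1 = 3^1; 3^1 = 3^1; 27^5 = 3^15
Combine exponents: 3^(-13)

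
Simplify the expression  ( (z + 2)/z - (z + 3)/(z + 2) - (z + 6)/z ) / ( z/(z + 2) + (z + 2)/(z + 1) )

(-z^3 - 8*z^2 - 15*z - 8)/(2*z^3 + 5*z^2 + 4*z)

Numerator: (z + 2)/z - (z + 3)/(z + 2) - (z + 6)/z = (-z^2 - 7*z - 8)/(z^2 + 2*z)
Denominator: z/(z + 2) + (z + 2)/(z + 1) = (2*z^2 + 5*z + 4)/(z^2 + 3*z + 2)
Divide: ((-z^2 - 7*z - 8)/(z^2 + 2*z)) · ((z^2 + 3*z + 2)/(2*z^2 + 5*z + 4)) = (-z^3 - 8*z^2 - 15*z - 8)/(2*z^3 + 5*z^2 + 4*z)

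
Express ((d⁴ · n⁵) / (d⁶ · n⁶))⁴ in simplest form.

1/(d⁸*n⁴)

Inside the bracket: (d^-2) · (n^-1)
Raise to the power 4: (d^-8) · (n^-4)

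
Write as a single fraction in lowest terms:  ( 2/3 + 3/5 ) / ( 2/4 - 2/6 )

38/5

Numerator: 2/3 + 3/5 = 19/15
Denominator: 2/4 - 2/6 = 1/6
Divide: (19/15) · (6) = 38/5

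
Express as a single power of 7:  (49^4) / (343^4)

7^(-4)

49^4 = 7^8; 343^4 = 7^12
Combine exponents: 7^(-4)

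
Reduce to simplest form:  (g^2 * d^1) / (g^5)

d/g^3

Quotient: (g^-3) * d^1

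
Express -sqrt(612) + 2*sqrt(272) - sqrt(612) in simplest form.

-4*sqrt(17)

sqrt(612) = 6*sqrt(17); 2*sqrt(272) = 8*sqrt(17); sqrt(612) = 6*sqrt(17)
Combine: (-6 + 8 - 6)·sqrt(17) = -4*sqrt(17)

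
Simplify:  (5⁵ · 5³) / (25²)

5⁵ = 5^5; 5³ = 5^3; 25² = 5^4
Combine exponents: 5^4

5^4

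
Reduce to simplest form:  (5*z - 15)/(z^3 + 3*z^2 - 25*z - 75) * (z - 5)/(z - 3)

Factor: 5*z - 15 = 5*(z - 3);  z^3 + 3*z^2 - 25*z - 75 = (z - 5)*(z + 5)*(z + 3)
Cancel the common factors (z - 5), (z - 3).

5/(z^2 + 8*z + 15)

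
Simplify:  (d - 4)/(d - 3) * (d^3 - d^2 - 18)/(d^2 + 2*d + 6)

d - 4

Factor: d^3 - d^2 - 18 = (d - 3)*(d^2 + 2*d + 6)
Cancel the common factors (d^2 + 2*d + 6), (d - 3).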